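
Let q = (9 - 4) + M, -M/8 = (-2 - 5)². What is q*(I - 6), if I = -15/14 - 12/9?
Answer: 45537/14 ≈ 3252.6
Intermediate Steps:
M = -392 (M = -8*(-2 - 5)² = -8*(-7)² = -8*49 = -392)
q = -387 (q = (9 - 4) - 392 = 5 - 392 = -387)
I = -101/42 (I = -15*1/14 - 12*⅑ = -15/14 - 4/3 = -101/42 ≈ -2.4048)
q*(I - 6) = -387*(-101/42 - 6) = -387*(-353/42) = 45537/14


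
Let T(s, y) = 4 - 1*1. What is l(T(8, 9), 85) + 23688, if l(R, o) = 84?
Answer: 23772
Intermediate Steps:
T(s, y) = 3 (T(s, y) = 4 - 1 = 3)
l(T(8, 9), 85) + 23688 = 84 + 23688 = 23772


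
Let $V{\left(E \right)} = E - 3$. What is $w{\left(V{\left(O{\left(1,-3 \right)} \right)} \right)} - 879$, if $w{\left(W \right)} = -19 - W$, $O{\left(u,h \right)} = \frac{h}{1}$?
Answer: $-892$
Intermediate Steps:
$O{\left(u,h \right)} = h$ ($O{\left(u,h \right)} = h 1 = h$)
$V{\left(E \right)} = -3 + E$
$w{\left(V{\left(O{\left(1,-3 \right)} \right)} \right)} - 879 = \left(-19 - \left(-3 - 3\right)\right) - 879 = \left(-19 - -6\right) - 879 = \left(-19 + 6\right) - 879 = -13 - 879 = -892$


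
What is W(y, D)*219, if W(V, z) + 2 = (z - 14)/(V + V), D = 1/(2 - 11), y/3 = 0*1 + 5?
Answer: -48691/90 ≈ -541.01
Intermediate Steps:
y = 15 (y = 3*(0*1 + 5) = 3*(0 + 5) = 3*5 = 15)
D = -1/9 (D = 1/(-9) = -1/9 ≈ -0.11111)
W(V, z) = -2 + (-14 + z)/(2*V) (W(V, z) = -2 + (z - 14)/(V + V) = -2 + (-14 + z)/((2*V)) = -2 + (-14 + z)*(1/(2*V)) = -2 + (-14 + z)/(2*V))
W(y, D)*219 = ((1/2)*(-14 - 1/9 - 4*15)/15)*219 = ((1/2)*(1/15)*(-14 - 1/9 - 60))*219 = ((1/2)*(1/15)*(-667/9))*219 = -667/270*219 = -48691/90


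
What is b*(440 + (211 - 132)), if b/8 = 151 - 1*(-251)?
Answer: 1669104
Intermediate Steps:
b = 3216 (b = 8*(151 - 1*(-251)) = 8*(151 + 251) = 8*402 = 3216)
b*(440 + (211 - 132)) = 3216*(440 + (211 - 132)) = 3216*(440 + 79) = 3216*519 = 1669104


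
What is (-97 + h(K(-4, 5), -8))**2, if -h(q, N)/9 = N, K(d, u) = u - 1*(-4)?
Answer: 625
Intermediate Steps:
K(d, u) = 4 + u (K(d, u) = u + 4 = 4 + u)
h(q, N) = -9*N
(-97 + h(K(-4, 5), -8))**2 = (-97 - 9*(-8))**2 = (-97 + 72)**2 = (-25)**2 = 625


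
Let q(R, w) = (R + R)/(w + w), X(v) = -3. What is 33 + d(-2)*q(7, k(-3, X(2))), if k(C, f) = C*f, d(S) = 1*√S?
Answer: 33 + 7*I*√2/9 ≈ 33.0 + 1.0999*I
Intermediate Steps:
d(S) = √S
q(R, w) = R/w (q(R, w) = (2*R)/((2*w)) = (2*R)*(1/(2*w)) = R/w)
33 + d(-2)*q(7, k(-3, X(2))) = 33 + √(-2)*(7/((-3*(-3)))) = 33 + (I*√2)*(7/9) = 33 + 7*I*√2/9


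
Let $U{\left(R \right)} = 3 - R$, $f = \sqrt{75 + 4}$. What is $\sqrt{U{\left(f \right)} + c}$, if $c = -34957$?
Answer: $\sqrt{-34954 - \sqrt{79}} \approx 186.98 i$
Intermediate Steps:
$f = \sqrt{79} \approx 8.8882$
$\sqrt{U{\left(f \right)} + c} = \sqrt{\left(3 - \sqrt{79}\right) - 34957} = \sqrt{-34954 - \sqrt{79}}$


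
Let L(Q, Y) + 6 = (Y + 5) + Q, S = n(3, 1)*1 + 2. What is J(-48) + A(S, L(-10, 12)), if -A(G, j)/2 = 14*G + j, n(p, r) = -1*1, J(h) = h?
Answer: -78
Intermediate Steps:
n(p, r) = -1
S = 1 (S = -1*1 + 2 = -1 + 2 = 1)
L(Q, Y) = -1 + Q + Y (L(Q, Y) = -6 + ((Y + 5) + Q) = -6 + ((5 + Y) + Q) = -6 + (5 + Q + Y) = -1 + Q + Y)
A(G, j) = -28*G - 2*j (A(G, j) = -2*(14*G + j) = -2*(j + 14*G) = -28*G - 2*j)
J(-48) + A(S, L(-10, 12)) = -48 + (-28*1 - 2*(-1 - 10 + 12)) = -48 + (-28 - 2*1) = -48 + (-28 - 2) = -48 - 30 = -78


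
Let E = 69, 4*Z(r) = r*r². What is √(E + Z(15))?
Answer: √3651/2 ≈ 30.212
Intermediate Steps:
Z(r) = r³/4 (Z(r) = (r*r²)/4 = r³/4)
√(E + Z(15)) = √(69 + (¼)*15³) = √(69 + (¼)*3375) = √(69 + 3375/4) = √(3651/4) = √3651/2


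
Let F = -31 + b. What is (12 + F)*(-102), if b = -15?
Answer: 3468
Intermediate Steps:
F = -46 (F = -31 - 15 = -46)
(12 + F)*(-102) = (12 - 46)*(-102) = -34*(-102) = 3468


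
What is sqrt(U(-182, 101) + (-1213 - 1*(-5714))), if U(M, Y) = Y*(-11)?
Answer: sqrt(3390) ≈ 58.224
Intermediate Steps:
U(M, Y) = -11*Y
sqrt(U(-182, 101) + (-1213 - 1*(-5714))) = sqrt(-11*101 + (-1213 - 1*(-5714))) = sqrt(-1111 + (-1213 + 5714)) = sqrt(-1111 + 4501) = sqrt(3390)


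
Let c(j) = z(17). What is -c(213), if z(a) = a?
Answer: -17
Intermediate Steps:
c(j) = 17
-c(213) = -1*17 = -17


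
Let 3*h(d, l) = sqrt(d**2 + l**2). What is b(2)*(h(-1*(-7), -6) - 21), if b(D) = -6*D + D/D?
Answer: 231 - 11*sqrt(85)/3 ≈ 197.20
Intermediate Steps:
b(D) = 1 - 6*D (b(D) = -6*D + 1 = 1 - 6*D)
h(d, l) = sqrt(d**2 + l**2)/3
b(2)*(h(-1*(-7), -6) - 21) = (1 - 6*2)*(sqrt((-1*(-7))**2 + (-6)**2)/3 - 21) = (1 - 12)*(sqrt(7**2 + 36)/3 - 21) = -11*(sqrt(49 + 36)/3 - 21) = -11*(sqrt(85)/3 - 21) = -11*(-21 + sqrt(85)/3) = 231 - 11*sqrt(85)/3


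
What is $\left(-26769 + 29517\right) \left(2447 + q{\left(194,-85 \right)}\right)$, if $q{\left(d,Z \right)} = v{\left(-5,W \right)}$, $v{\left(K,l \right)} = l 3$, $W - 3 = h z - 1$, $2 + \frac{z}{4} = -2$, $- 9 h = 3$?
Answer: $6784812$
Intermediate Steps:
$h = - \frac{1}{3}$ ($h = \left(- \frac{1}{9}\right) 3 = - \frac{1}{3} \approx -0.33333$)
$z = -16$ ($z = -8 + 4 \left(-2\right) = -8 - 8 = -16$)
$W = \frac{22}{3}$ ($W = 3 - - \frac{13}{3} = 3 + \left(\frac{16}{3} - 1\right) = 3 + \frac{13}{3} = \frac{22}{3} \approx 7.3333$)
$v{\left(K,l \right)} = 3 l$
$q{\left(d,Z \right)} = 22$ ($q{\left(d,Z \right)} = 3 \cdot \frac{22}{3} = 22$)
$\left(-26769 + 29517\right) \left(2447 + q{\left(194,-85 \right)}\right) = \left(-26769 + 29517\right) \left(2447 + 22\right) = 2748 \cdot 2469 = 6784812$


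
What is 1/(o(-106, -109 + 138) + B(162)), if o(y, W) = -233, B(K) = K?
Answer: -1/71 ≈ -0.014085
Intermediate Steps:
1/(o(-106, -109 + 138) + B(162)) = 1/(-233 + 162) = 1/(-71) = -1/71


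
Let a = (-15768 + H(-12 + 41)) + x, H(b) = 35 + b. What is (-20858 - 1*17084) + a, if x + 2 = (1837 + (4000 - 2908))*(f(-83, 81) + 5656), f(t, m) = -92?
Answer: 16243308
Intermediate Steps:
x = 16296954 (x = -2 + (1837 + (4000 - 2908))*(-92 + 5656) = -2 + (1837 + 1092)*5564 = -2 + 2929*5564 = -2 + 16296956 = 16296954)
a = 16281250 (a = (-15768 + (35 + (-12 + 41))) + 16296954 = (-15768 + (35 + 29)) + 16296954 = (-15768 + 64) + 16296954 = -15704 + 16296954 = 16281250)
(-20858 - 1*17084) + a = (-20858 - 1*17084) + 16281250 = (-20858 - 17084) + 16281250 = -37942 + 16281250 = 16243308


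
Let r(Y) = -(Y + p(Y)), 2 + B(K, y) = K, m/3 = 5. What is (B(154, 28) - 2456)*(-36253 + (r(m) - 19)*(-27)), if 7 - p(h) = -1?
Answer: 80914176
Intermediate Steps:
m = 15 (m = 3*5 = 15)
p(h) = 8 (p(h) = 7 - 1*(-1) = 7 + 1 = 8)
B(K, y) = -2 + K
r(Y) = -8 - Y (r(Y) = -(Y + 8) = -(8 + Y) = -8 - Y)
(B(154, 28) - 2456)*(-36253 + (r(m) - 19)*(-27)) = ((-2 + 154) - 2456)*(-36253 + ((-8 - 1*15) - 19)*(-27)) = (152 - 2456)*(-36253 + ((-8 - 15) - 19)*(-27)) = -2304*(-36253 + (-23 - 19)*(-27)) = -2304*(-36253 - 42*(-27)) = -2304*(-36253 + 1134) = -2304*(-35119) = 80914176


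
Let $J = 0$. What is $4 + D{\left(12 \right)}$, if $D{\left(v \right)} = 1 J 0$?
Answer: $4$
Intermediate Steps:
$D{\left(v \right)} = 0$ ($D{\left(v \right)} = 1 \cdot 0 \cdot 0 = 0 \cdot 0 = 0$)
$4 + D{\left(12 \right)} = 4 + 0 = 4$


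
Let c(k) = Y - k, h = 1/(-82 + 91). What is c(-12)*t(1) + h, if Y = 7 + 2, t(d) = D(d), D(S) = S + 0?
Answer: 190/9 ≈ 21.111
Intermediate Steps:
D(S) = S
t(d) = d
h = ⅑ (h = 1/9 = ⅑ ≈ 0.11111)
Y = 9
c(k) = 9 - k
c(-12)*t(1) + h = (9 - 1*(-12))*1 + ⅑ = (9 + 12)*1 + ⅑ = 21*1 + ⅑ = 21 + ⅑ = 190/9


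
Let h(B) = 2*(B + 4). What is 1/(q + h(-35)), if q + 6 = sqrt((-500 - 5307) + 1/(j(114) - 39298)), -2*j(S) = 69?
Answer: -5349220/820554617 - I*sqrt(35934774337905)/820554617 ≈ -0.006519 - 0.0073055*I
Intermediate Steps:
j(S) = -69/2 (j(S) = -1/2*69 = -69/2)
h(B) = 8 + 2*B (h(B) = 2*(4 + B) = 8 + 2*B)
q = -6 + I*sqrt(35934774337905)/78665 (q = -6 + sqrt((-500 - 5307) + 1/(-69/2 - 39298)) = -6 + sqrt(-5807 + 1/(-78665/2)) = -6 + sqrt(-5807 - 2/78665) = -6 + sqrt(-456807657/78665) = -6 + I*sqrt(35934774337905)/78665 ≈ -6.0 + 76.204*I)
1/(q + h(-35)) = 1/((-6 + I*sqrt(35934774337905)/78665) + (8 + 2*(-35))) = 1/((-6 + I*sqrt(35934774337905)/78665) + (8 - 70)) = 1/((-6 + I*sqrt(35934774337905)/78665) - 62) = 1/(-68 + I*sqrt(35934774337905)/78665)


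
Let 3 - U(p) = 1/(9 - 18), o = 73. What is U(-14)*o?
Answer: 2044/9 ≈ 227.11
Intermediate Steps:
U(p) = 28/9 (U(p) = 3 - 1/(9 - 18) = 3 - 1/(-9) = 3 - 1*(-⅑) = 3 + ⅑ = 28/9)
U(-14)*o = (28/9)*73 = 2044/9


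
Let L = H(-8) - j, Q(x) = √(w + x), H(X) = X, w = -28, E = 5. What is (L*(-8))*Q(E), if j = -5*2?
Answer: -16*I*√23 ≈ -76.733*I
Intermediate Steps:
j = -10
Q(x) = √(-28 + x)
L = 2 (L = -8 - 1*(-10) = -8 + 10 = 2)
(L*(-8))*Q(E) = (2*(-8))*√(-28 + 5) = -16*I*√23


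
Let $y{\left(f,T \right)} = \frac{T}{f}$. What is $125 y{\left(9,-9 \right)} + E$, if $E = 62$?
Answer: $-63$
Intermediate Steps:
$125 y{\left(9,-9 \right)} + E = 125 \left(- \frac{9}{9}\right) + 62 = 125 \left(\left(-9\right) \frac{1}{9}\right) + 62 = 125 \left(-1\right) + 62 = -125 + 62 = -63$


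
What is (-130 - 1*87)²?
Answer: 47089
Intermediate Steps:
(-130 - 1*87)² = (-130 - 87)² = (-217)² = 47089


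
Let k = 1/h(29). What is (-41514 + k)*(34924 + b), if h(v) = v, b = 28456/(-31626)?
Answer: -664843274032520/458577 ≈ -1.4498e+9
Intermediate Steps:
b = -14228/15813 (b = 28456*(-1/31626) = -14228/15813 ≈ -0.89977)
k = 1/29 ≈ 0.034483
(-41514 + k)*(34924 + b) = (-41514 + 1/29)*(34924 - 14228/15813) = -1203905/29*552238984/15813 = -664843274032520/458577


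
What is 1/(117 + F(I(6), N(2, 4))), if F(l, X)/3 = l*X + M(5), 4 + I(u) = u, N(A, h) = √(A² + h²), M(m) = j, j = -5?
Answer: 17/1614 - √5/807 ≈ 0.0077620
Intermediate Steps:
M(m) = -5
I(u) = -4 + u
F(l, X) = -15 + 3*X*l (F(l, X) = 3*(l*X - 5) = 3*(X*l - 5) = 3*(-5 + X*l) = -15 + 3*X*l)
1/(117 + F(I(6), N(2, 4))) = 1/(117 + (-15 + 3*√(2² + 4²)*(-4 + 6))) = 1/(117 + (-15 + 3*√(4 + 16)*2)) = 1/(117 + (-15 + 3*√20*2)) = 1/(117 + (-15 + 3*(2*√5)*2)) = 1/(117 + (-15 + 12*√5)) = 1/(102 + 12*√5)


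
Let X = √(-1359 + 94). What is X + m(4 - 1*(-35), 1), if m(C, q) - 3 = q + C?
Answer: 43 + I*√1265 ≈ 43.0 + 35.567*I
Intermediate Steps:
m(C, q) = 3 + C + q (m(C, q) = 3 + (q + C) = 3 + (C + q) = 3 + C + q)
X = I*√1265 (X = √(-1265) = I*√1265 ≈ 35.567*I)
X + m(4 - 1*(-35), 1) = I*√1265 + (3 + (4 - 1*(-35)) + 1) = I*√1265 + (3 + (4 + 35) + 1) = I*√1265 + (3 + 39 + 1) = I*√1265 + 43 = 43 + I*√1265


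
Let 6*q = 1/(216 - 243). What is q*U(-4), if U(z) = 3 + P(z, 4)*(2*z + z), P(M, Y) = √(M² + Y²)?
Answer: -1/54 + 8*√2/27 ≈ 0.40051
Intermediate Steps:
U(z) = 3 + 3*z*√(16 + z²) (U(z) = 3 + √(z² + 4²)*(2*z + z) = 3 + √(z² + 16)*(3*z) = 3 + √(16 + z²)*(3*z) = 3 + 3*z*√(16 + z²))
q = -1/162 (q = 1/(6*(216 - 243)) = (⅙)/(-27) = (⅙)*(-1/27) = -1/162 ≈ -0.0061728)
q*U(-4) = -(3 + 3*(-4)*√(16 + (-4)²))/162 = -(3 + 3*(-4)*√(16 + 16))/162 = -(3 + 3*(-4)*√32)/162 = -(3 + 3*(-4)*(4*√2))/162 = -(3 - 48*√2)/162 = -1/54 + 8*√2/27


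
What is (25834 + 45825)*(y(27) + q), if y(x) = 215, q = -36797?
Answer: -2621429538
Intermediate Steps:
(25834 + 45825)*(y(27) + q) = (25834 + 45825)*(215 - 36797) = 71659*(-36582) = -2621429538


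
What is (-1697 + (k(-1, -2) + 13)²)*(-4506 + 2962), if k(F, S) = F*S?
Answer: 2272768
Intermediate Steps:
(-1697 + (k(-1, -2) + 13)²)*(-4506 + 2962) = (-1697 + (-1*(-2) + 13)²)*(-4506 + 2962) = (-1697 + (2 + 13)²)*(-1544) = (-1697 + 15²)*(-1544) = (-1697 + 225)*(-1544) = -1472*(-1544) = 2272768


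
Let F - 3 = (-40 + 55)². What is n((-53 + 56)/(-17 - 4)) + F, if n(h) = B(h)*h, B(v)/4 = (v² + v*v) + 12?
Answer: 75844/343 ≈ 221.12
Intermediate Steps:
B(v) = 48 + 8*v² (B(v) = 4*((v² + v*v) + 12) = 4*((v² + v²) + 12) = 4*(2*v² + 12) = 4*(12 + 2*v²) = 48 + 8*v²)
n(h) = h*(48 + 8*h²) (n(h) = (48 + 8*h²)*h = h*(48 + 8*h²))
F = 228 (F = 3 + (-40 + 55)² = 3 + 15² = 3 + 225 = 228)
n((-53 + 56)/(-17 - 4)) + F = 8*((-53 + 56)/(-17 - 4))*(6 + ((-53 + 56)/(-17 - 4))²) + 228 = 8*(3/(-21))*(6 + (3/(-21))²) + 228 = 8*(3*(-1/21))*(6 + (3*(-1/21))²) + 228 = 8*(-⅐)*(6 + (-⅐)²) + 228 = 8*(-⅐)*(6 + 1/49) + 228 = 8*(-⅐)*(295/49) + 228 = -2360/343 + 228 = 75844/343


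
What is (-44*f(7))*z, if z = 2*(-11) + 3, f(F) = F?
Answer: 5852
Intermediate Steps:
z = -19 (z = -22 + 3 = -19)
(-44*f(7))*z = -44*7*(-19) = -308*(-19) = 5852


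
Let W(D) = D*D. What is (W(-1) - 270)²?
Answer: 72361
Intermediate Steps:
W(D) = D²
(W(-1) - 270)² = ((-1)² - 270)² = (1 - 270)² = (-269)² = 72361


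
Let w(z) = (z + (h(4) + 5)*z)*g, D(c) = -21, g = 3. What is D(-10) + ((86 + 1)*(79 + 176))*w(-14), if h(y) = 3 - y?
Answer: -4658871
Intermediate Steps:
w(z) = 15*z (w(z) = (z + ((3 - 1*4) + 5)*z)*3 = (z + ((3 - 4) + 5)*z)*3 = (z + (-1 + 5)*z)*3 = (z + 4*z)*3 = (5*z)*3 = 15*z)
D(-10) + ((86 + 1)*(79 + 176))*w(-14) = -21 + ((86 + 1)*(79 + 176))*(15*(-14)) = -21 + (87*255)*(-210) = -21 + 22185*(-210) = -21 - 4658850 = -4658871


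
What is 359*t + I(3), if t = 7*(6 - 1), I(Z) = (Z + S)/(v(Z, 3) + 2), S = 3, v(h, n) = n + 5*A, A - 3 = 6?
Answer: 314128/25 ≈ 12565.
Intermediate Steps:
A = 9 (A = 3 + 6 = 9)
v(h, n) = 45 + n (v(h, n) = n + 5*9 = n + 45 = 45 + n)
I(Z) = 3/50 + Z/50 (I(Z) = (Z + 3)/((45 + 3) + 2) = (3 + Z)/(48 + 2) = (3 + Z)/50 = (3 + Z)*(1/50) = 3/50 + Z/50)
t = 35 (t = 7*5 = 35)
359*t + I(3) = 359*35 + (3/50 + (1/50)*3) = 12565 + (3/50 + 3/50) = 12565 + 3/25 = 314128/25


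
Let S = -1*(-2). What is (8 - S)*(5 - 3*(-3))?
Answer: 84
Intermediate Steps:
S = 2
(8 - S)*(5 - 3*(-3)) = (8 - 1*2)*(5 - 3*(-3)) = (8 - 2)*(5 + 9) = 6*14 = 84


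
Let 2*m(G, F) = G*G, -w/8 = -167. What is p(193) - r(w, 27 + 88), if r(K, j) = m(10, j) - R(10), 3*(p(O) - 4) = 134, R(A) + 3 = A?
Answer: 17/3 ≈ 5.6667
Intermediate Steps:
R(A) = -3 + A
w = 1336 (w = -8*(-167) = 1336)
p(O) = 146/3 (p(O) = 4 + (⅓)*134 = 4 + 134/3 = 146/3)
m(G, F) = G²/2 (m(G, F) = (G*G)/2 = G²/2)
r(K, j) = 43 (r(K, j) = (½)*10² - (-3 + 10) = (½)*100 - 1*7 = 50 - 7 = 43)
p(193) - r(w, 27 + 88) = 146/3 - 1*43 = 146/3 - 43 = 17/3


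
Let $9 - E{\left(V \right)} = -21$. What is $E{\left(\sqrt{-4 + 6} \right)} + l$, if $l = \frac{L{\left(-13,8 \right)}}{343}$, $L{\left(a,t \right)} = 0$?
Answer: $30$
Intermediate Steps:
$E{\left(V \right)} = 30$ ($E{\left(V \right)} = 9 - -21 = 9 + 21 = 30$)
$l = 0$ ($l = \frac{0}{343} = 0 \cdot \frac{1}{343} = 0$)
$E{\left(\sqrt{-4 + 6} \right)} + l = 30 + 0 = 30$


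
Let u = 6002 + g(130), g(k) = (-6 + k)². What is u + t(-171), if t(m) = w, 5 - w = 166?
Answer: 21217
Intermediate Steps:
w = -161 (w = 5 - 1*166 = 5 - 166 = -161)
t(m) = -161
u = 21378 (u = 6002 + (-6 + 130)² = 6002 + 124² = 6002 + 15376 = 21378)
u + t(-171) = 21378 - 161 = 21217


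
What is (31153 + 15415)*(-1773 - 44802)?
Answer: -2168904600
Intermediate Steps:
(31153 + 15415)*(-1773 - 44802) = 46568*(-46575) = -2168904600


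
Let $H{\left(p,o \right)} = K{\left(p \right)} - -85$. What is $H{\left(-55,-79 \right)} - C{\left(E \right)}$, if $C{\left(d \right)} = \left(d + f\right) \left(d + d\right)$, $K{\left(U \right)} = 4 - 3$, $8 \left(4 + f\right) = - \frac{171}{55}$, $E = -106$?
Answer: $- \frac{2564803}{110} \approx -23316.0$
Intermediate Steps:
$f = - \frac{1931}{440}$ ($f = -4 + \frac{\left(-171\right) \frac{1}{55}}{8} = -4 + \frac{1}{8} \left(- \frac{171}{55}\right) = -4 - \frac{171}{440} = - \frac{1931}{440} \approx -4.3886$)
$K{\left(U \right)} = 1$
$H{\left(p,o \right)} = 86$ ($H{\left(p,o \right)} = 1 - -85 = 1 + 85 = 86$)
$C{\left(d \right)} = 2 d \left(- \frac{1931}{440} + d\right)$ ($C{\left(d \right)} = \left(d - \frac{1931}{440}\right) \left(d + d\right) = \left(- \frac{1931}{440} + d\right) 2 d = 2 d \left(- \frac{1931}{440} + d\right)$)
$H{\left(-55,-79 \right)} - C{\left(E \right)} = 86 - \frac{1}{220} \left(-106\right) \left(-1931 + 440 \left(-106\right)\right) = 86 - \frac{1}{220} \left(-106\right) \left(-1931 - 46640\right) = 86 - \frac{1}{220} \left(-106\right) \left(-48571\right) = 86 - \frac{2574263}{110} = - \frac{2564803}{110}$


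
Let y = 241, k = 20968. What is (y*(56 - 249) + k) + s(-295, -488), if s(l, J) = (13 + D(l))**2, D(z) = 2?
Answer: -25320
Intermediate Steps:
s(l, J) = 225 (s(l, J) = (13 + 2)**2 = 15**2 = 225)
(y*(56 - 249) + k) + s(-295, -488) = (241*(56 - 249) + 20968) + 225 = (241*(-193) + 20968) + 225 = (-46513 + 20968) + 225 = -25545 + 225 = -25320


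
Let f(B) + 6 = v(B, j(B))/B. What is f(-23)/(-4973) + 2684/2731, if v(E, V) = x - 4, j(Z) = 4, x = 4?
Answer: 13363918/13581263 ≈ 0.98400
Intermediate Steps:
v(E, V) = 0 (v(E, V) = 4 - 4 = 0)
f(B) = -6 (f(B) = -6 + 0/B = -6 + 0 = -6)
f(-23)/(-4973) + 2684/2731 = -6/(-4973) + 2684/2731 = -6*(-1/4973) + 2684*(1/2731) = 6/4973 + 2684/2731 = 13363918/13581263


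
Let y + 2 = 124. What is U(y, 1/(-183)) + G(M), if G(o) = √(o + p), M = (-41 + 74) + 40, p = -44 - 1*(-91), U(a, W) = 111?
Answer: 111 + 2*√30 ≈ 121.95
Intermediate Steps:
y = 122 (y = -2 + 124 = 122)
p = 47 (p = -44 + 91 = 47)
M = 73 (M = 33 + 40 = 73)
G(o) = √(47 + o) (G(o) = √(o + 47) = √(47 + o))
U(y, 1/(-183)) + G(M) = 111 + √(47 + 73) = 111 + √120 = 111 + 2*√30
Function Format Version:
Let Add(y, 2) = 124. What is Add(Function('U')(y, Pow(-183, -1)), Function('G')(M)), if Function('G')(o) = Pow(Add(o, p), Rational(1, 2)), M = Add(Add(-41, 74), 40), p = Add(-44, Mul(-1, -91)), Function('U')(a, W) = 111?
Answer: Add(111, Mul(2, Pow(30, Rational(1, 2)))) ≈ 121.95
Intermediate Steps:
y = 122 (y = Add(-2, 124) = 122)
p = 47 (p = Add(-44, 91) = 47)
M = 73 (M = Add(33, 40) = 73)
Function('G')(o) = Pow(Add(47, o), Rational(1, 2)) (Function('G')(o) = Pow(Add(o, 47), Rational(1, 2)) = Pow(Add(47, o), Rational(1, 2)))
Add(Function('U')(y, Pow(-183, -1)), Function('G')(M)) = Add(111, Pow(Add(47, 73), Rational(1, 2))) = Add(111, Pow(120, Rational(1, 2))) = Add(111, Mul(2, Pow(30, Rational(1, 2))))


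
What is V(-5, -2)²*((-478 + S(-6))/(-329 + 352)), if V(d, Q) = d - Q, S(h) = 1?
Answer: -4293/23 ≈ -186.65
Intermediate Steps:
V(-5, -2)²*((-478 + S(-6))/(-329 + 352)) = (-5 - 1*(-2))²*((-478 + 1)/(-329 + 352)) = (-5 + 2)²*(-477/23) = (-3)²*(-477*1/23) = 9*(-477/23) = -4293/23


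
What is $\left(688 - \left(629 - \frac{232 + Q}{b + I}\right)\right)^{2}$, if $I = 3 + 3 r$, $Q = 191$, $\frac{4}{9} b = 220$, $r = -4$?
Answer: $\frac{10452289}{2916} \approx 3584.5$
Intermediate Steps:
$b = 495$ ($b = \frac{9}{4} \cdot 220 = 495$)
$I = -9$ ($I = 3 + 3 \left(-4\right) = 3 - 12 = -9$)
$\left(688 - \left(629 - \frac{232 + Q}{b + I}\right)\right)^{2} = \left(688 - \left(629 - \frac{232 + 191}{495 - 9}\right)\right)^{2} = \left(688 - \left(629 - \frac{47}{54}\right)\right)^{2} = \left(688 + \left(\left(423 \cdot \frac{1}{486} - 372\right) - 257\right)\right)^{2} = \left(688 + \left(\left(\frac{47}{54} - 372\right) - 257\right)\right)^{2} = \left(688 - \frac{33919}{54}\right)^{2} = \left(\frac{3233}{54}\right)^{2} = \frac{10452289}{2916}$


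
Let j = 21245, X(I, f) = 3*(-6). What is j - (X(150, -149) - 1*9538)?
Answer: 30801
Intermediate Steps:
X(I, f) = -18
j - (X(150, -149) - 1*9538) = 21245 - (-18 - 1*9538) = 21245 - (-18 - 9538) = 21245 - 1*(-9556) = 21245 + 9556 = 30801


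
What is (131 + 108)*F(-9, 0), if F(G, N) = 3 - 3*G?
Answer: 7170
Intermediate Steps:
(131 + 108)*F(-9, 0) = (131 + 108)*(3 - 3*(-9)) = 239*(3 + 27) = 239*30 = 7170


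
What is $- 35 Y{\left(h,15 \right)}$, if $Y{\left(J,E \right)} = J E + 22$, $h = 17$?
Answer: $-9695$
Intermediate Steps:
$Y{\left(J,E \right)} = 22 + E J$ ($Y{\left(J,E \right)} = E J + 22 = 22 + E J$)
$- 35 Y{\left(h,15 \right)} = - 35 \left(22 + 15 \cdot 17\right) = - 35 \left(22 + 255\right) = \left(-35\right) 277 = -9695$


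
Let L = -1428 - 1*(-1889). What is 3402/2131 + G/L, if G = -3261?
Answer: -5380869/982391 ≈ -5.4773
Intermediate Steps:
L = 461 (L = -1428 + 1889 = 461)
3402/2131 + G/L = 3402/2131 - 3261/461 = -5380869/982391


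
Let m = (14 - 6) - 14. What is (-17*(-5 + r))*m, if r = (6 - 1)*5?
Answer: 2040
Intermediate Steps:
r = 25 (r = 5*5 = 25)
m = -6 (m = 8 - 14 = -6)
(-17*(-5 + r))*m = -17*(-5 + 25)*(-6) = -17*20*(-6) = -340*(-6) = 2040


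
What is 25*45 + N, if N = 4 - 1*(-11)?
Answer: 1140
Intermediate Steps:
N = 15 (N = 4 + 11 = 15)
25*45 + N = 25*45 + 15 = 1125 + 15 = 1140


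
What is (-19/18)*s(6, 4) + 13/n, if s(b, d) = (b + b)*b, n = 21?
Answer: -1583/21 ≈ -75.381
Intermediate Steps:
s(b, d) = 2*b² (s(b, d) = (2*b)*b = 2*b²)
(-19/18)*s(6, 4) + 13/n = (-19/18)*(2*6²) + 13/21 = (-19*1/18)*(2*36) + 13*(1/21) = -19/18*72 + 13/21 = -76 + 13/21 = -1583/21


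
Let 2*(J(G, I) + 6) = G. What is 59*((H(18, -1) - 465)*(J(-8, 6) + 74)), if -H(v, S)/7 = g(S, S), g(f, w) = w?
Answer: -1729408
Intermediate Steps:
J(G, I) = -6 + G/2
H(v, S) = -7*S
59*((H(18, -1) - 465)*(J(-8, 6) + 74)) = 59*((-7*(-1) - 465)*((-6 + (½)*(-8)) + 74)) = 59*((7 - 465)*((-6 - 4) + 74)) = 59*(-458*(-10 + 74)) = 59*(-458*64) = 59*(-29312) = -1729408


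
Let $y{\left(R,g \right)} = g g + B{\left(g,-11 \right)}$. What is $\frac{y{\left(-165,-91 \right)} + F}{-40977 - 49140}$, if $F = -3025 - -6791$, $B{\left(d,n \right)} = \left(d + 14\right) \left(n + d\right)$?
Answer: $- \frac{19901}{90117} \approx -0.22084$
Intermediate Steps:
$B{\left(d,n \right)} = \left(14 + d\right) \left(d + n\right)$
$y{\left(R,g \right)} = -154 + 2 g^{2} + 3 g$ ($y{\left(R,g \right)} = g g + \left(g^{2} + 14 g + 14 \left(-11\right) + g \left(-11\right)\right) = g^{2} + \left(g^{2} + 14 g - 154 - 11 g\right) = g^{2} + \left(-154 + g^{2} + 3 g\right) = -154 + 2 g^{2} + 3 g$)
$F = 3766$ ($F = -3025 + 6791 = 3766$)
$\frac{y{\left(-165,-91 \right)} + F}{-40977 - 49140} = \frac{\left(-154 + 2 \left(-91\right)^{2} + 3 \left(-91\right)\right) + 3766}{-40977 - 49140} = \frac{\left(-154 + 2 \cdot 8281 - 273\right) + 3766}{-90117} = \left(\left(-154 + 16562 - 273\right) + 3766\right) \left(- \frac{1}{90117}\right) = \left(16135 + 3766\right) \left(- \frac{1}{90117}\right) = 19901 \left(- \frac{1}{90117}\right) = - \frac{19901}{90117}$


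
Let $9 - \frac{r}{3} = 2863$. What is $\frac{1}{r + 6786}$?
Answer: $- \frac{1}{1776} \approx -0.00056306$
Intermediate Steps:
$r = -8562$ ($r = 27 - 8589 = -8562$)
$\frac{1}{r + 6786} = \frac{1}{-8562 + 6786} = \frac{1}{-1776} = - \frac{1}{1776}$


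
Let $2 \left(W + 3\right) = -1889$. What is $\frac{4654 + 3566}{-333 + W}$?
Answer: $- \frac{16440}{2561} \approx -6.4194$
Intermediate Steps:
$W = - \frac{1895}{2}$ ($W = -3 + \frac{1}{2} \left(-1889\right) = -3 - \frac{1889}{2} = - \frac{1895}{2} \approx -947.5$)
$\frac{4654 + 3566}{-333 + W} = \frac{4654 + 3566}{-333 - \frac{1895}{2}} = \frac{8220}{- \frac{2561}{2}} = 8220 \left(- \frac{2}{2561}\right) = - \frac{16440}{2561}$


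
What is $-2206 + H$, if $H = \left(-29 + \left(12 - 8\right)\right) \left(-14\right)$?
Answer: $-1856$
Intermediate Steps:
$H = 350$ ($H = \left(-29 + \left(12 - 8\right)\right) \left(-14\right) = \left(-29 + 4\right) \left(-14\right) = \left(-25\right) \left(-14\right) = 350$)
$-2206 + H = -2206 + 350 = -1856$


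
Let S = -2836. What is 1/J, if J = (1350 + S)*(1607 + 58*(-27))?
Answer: -1/60926 ≈ -1.6413e-5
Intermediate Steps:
J = -60926 (J = (1350 - 2836)*(1607 + 58*(-27)) = -1486*(1607 - 1566) = -1486*41 = -60926)
1/J = 1/(-60926) = -1/60926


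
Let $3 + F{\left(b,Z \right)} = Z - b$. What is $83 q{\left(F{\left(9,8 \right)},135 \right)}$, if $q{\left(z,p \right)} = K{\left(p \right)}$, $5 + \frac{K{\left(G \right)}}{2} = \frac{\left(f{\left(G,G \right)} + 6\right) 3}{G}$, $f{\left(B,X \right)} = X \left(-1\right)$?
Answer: $- \frac{19588}{15} \approx -1305.9$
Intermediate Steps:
$f{\left(B,X \right)} = - X$
$F{\left(b,Z \right)} = -3 + Z - b$ ($F{\left(b,Z \right)} = -3 + \left(Z - b\right) = -3 + Z - b$)
$K{\left(G \right)} = -10 + \frac{2 \left(18 - 3 G\right)}{G}$ ($K{\left(G \right)} = -10 + 2 \frac{\left(- G + 6\right) 3}{G} = -10 + 2 \frac{\left(6 - G\right) 3}{G} = -10 + 2 \frac{18 - 3 G}{G} = -10 + \frac{2 \left(18 - 3 G\right)}{G}$)
$q{\left(z,p \right)} = -16 + \frac{36}{p}$
$83 q{\left(F{\left(9,8 \right)},135 \right)} = 83 \left(-16 + \frac{36}{135}\right) = 83 \left(-16 + 36 \cdot \frac{1}{135}\right) = 83 \left(-16 + \frac{4}{15}\right) = 83 \left(- \frac{236}{15}\right) = - \frac{19588}{15}$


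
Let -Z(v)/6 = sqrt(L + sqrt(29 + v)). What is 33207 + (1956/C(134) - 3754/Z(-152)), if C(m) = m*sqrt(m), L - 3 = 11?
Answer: 33207 + 489*sqrt(134)/4489 + 1877/(3*sqrt(14 + I*sqrt(123))) ≈ 33348.0 - 48.67*I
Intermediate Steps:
L = 14 (L = 3 + 11 = 14)
C(m) = m**(3/2)
Z(v) = -6*sqrt(14 + sqrt(29 + v))
33207 + (1956/C(134) - 3754/Z(-152)) = 33207 + (1956/(134**(3/2)) - 3754*(-1/(6*sqrt(14 + sqrt(29 - 152))))) = 33207 + (1956/((134*sqrt(134))) - 3754*(-1/(6*sqrt(14 + sqrt(-123))))) = 33207 + (1956*(sqrt(134)/17956) - 3754*(-1/(6*sqrt(14 + I*sqrt(123))))) = 33207 + (489*sqrt(134)/4489 - (-1877)/(3*sqrt(14 + I*sqrt(123)))) = 33207 + (489*sqrt(134)/4489 + 1877/(3*sqrt(14 + I*sqrt(123)))) = 33207 + 489*sqrt(134)/4489 + 1877/(3*sqrt(14 + I*sqrt(123)))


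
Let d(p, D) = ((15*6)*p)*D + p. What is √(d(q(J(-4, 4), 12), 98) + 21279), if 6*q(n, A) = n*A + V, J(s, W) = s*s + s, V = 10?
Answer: √2229162/3 ≈ 497.68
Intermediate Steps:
J(s, W) = s + s² (J(s, W) = s² + s = s + s²)
q(n, A) = 5/3 + A*n/6 (q(n, A) = (n*A + 10)/6 = (A*n + 10)/6 = (10 + A*n)/6 = 5/3 + A*n/6)
d(p, D) = p + 90*D*p (d(p, D) = (90*p)*D + p = 90*D*p + p = p + 90*D*p)
√(d(q(J(-4, 4), 12), 98) + 21279) = √((5/3 + (⅙)*12*(-4*(1 - 4)))*(1 + 90*98) + 21279) = √((5/3 + (⅙)*12*(-4*(-3)))*(1 + 8820) + 21279) = √((5/3 + (⅙)*12*12)*8821 + 21279) = √((5/3 + 24)*8821 + 21279) = √((77/3)*8821 + 21279) = √(679217/3 + 21279) = √(743054/3) = √2229162/3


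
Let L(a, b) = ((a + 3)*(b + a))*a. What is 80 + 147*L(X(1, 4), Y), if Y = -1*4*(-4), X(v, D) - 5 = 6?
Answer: 611306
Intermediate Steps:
X(v, D) = 11 (X(v, D) = 5 + 6 = 11)
Y = 16 (Y = -4*(-4) = 16)
L(a, b) = a*(3 + a)*(a + b) (L(a, b) = ((3 + a)*(a + b))*a = a*(3 + a)*(a + b))
80 + 147*L(X(1, 4), Y) = 80 + 147*(11*(11² + 3*11 + 3*16 + 11*16)) = 80 + 147*(11*(121 + 33 + 48 + 176)) = 80 + 147*(11*378) = 80 + 147*4158 = 80 + 611226 = 611306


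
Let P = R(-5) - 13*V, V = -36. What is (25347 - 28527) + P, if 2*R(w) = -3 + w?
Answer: -2716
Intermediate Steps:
R(w) = -3/2 + w/2 (R(w) = (-3 + w)/2 = -3/2 + w/2)
P = 464 (P = (-3/2 + (½)*(-5)) - 13*(-36) = (-3/2 - 5/2) + 468 = -4 + 468 = 464)
(25347 - 28527) + P = (25347 - 28527) + 464 = -3180 + 464 = -2716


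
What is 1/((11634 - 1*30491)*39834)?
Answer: -1/751149738 ≈ -1.3313e-9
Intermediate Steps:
1/((11634 - 1*30491)*39834) = (1/39834)/(11634 - 30491) = (1/39834)/(-18857) = -1/18857*1/39834 = -1/751149738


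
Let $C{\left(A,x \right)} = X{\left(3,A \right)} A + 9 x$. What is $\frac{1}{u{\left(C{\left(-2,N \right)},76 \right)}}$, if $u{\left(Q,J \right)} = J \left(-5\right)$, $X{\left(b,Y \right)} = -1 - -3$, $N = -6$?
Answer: $- \frac{1}{380} \approx -0.0026316$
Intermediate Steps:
$X{\left(b,Y \right)} = 2$ ($X{\left(b,Y \right)} = -1 + 3 = 2$)
$C{\left(A,x \right)} = 2 A + 9 x$
$u{\left(Q,J \right)} = - 5 J$
$\frac{1}{u{\left(C{\left(-2,N \right)},76 \right)}} = \frac{1}{\left(-5\right) 76} = \frac{1}{-380} = - \frac{1}{380}$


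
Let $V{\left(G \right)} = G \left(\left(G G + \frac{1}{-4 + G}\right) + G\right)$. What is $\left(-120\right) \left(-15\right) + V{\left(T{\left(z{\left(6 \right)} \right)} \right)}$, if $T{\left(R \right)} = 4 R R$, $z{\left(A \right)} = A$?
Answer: $\frac{105298236}{35} \approx 3.0085 \cdot 10^{6}$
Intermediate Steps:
$T{\left(R \right)} = 4 R^{2}$
$V{\left(G \right)} = G \left(G + G^{2} + \frac{1}{-4 + G}\right)$ ($V{\left(G \right)} = G \left(\left(G^{2} + \frac{1}{-4 + G}\right) + G\right) = G \left(G + G^{2} + \frac{1}{-4 + G}\right)$)
$\left(-120\right) \left(-15\right) + V{\left(T{\left(z{\left(6 \right)} \right)} \right)} = \left(-120\right) \left(-15\right) + \frac{4 \cdot 6^{2} \left(1 + \left(4 \cdot 6^{2}\right)^{3} - 4 \cdot 4 \cdot 6^{2} - 3 \left(4 \cdot 6^{2}\right)^{2}\right)}{-4 + 4 \cdot 6^{2}} = 1800 + \frac{4 \cdot 36 \left(1 + \left(4 \cdot 36\right)^{3} - 4 \cdot 4 \cdot 36 - 3 \left(4 \cdot 36\right)^{2}\right)}{-4 + 4 \cdot 36} = 1800 + \frac{144 \left(1 + 144^{3} - 576 - 3 \cdot 144^{2}\right)}{-4 + 144} = 1800 + \frac{144 \left(1 + 2985984 - 576 - 62208\right)}{140} = 1800 + 144 \cdot \frac{1}{140} \left(1 + 2985984 - 576 - 62208\right) = 1800 + 144 \cdot \frac{1}{140} \cdot 2923201 = 1800 + \frac{105235236}{35} = \frac{105298236}{35}$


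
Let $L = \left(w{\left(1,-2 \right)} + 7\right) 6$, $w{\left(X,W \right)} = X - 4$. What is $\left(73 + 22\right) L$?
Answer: $2280$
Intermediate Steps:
$w{\left(X,W \right)} = -4 + X$
$L = 24$ ($L = \left(\left(-4 + 1\right) + 7\right) 6 = \left(-3 + 7\right) 6 = 4 \cdot 6 = 24$)
$\left(73 + 22\right) L = \left(73 + 22\right) 24 = 95 \cdot 24 = 2280$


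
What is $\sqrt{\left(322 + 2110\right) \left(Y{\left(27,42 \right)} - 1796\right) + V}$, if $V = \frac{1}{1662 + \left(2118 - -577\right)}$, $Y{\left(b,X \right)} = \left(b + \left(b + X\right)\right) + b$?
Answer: $\frac{i \sqrt{77238642346107}}{4357} \approx 2017.1 i$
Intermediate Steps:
$Y{\left(b,X \right)} = X + 3 b$ ($Y{\left(b,X \right)} = \left(b + \left(X + b\right)\right) + b = \left(X + 2 b\right) + b = X + 3 b$)
$V = \frac{1}{4357}$ ($V = \frac{1}{1662 + \left(2118 + 577\right)} = \frac{1}{1662 + 2695} = \frac{1}{4357} \approx 0.00022952$)
$\sqrt{\left(322 + 2110\right) \left(Y{\left(27,42 \right)} - 1796\right) + V} = \sqrt{\left(322 + 2110\right) \left(\left(42 + 3 \cdot 27\right) - 1796\right) + \frac{1}{4357}} = \sqrt{2432 \left(\left(42 + 81\right) - 1796\right) + \frac{1}{4357}} = \sqrt{2432 \left(123 - 1796\right) + \frac{1}{4357}} = \sqrt{2432 \left(-1673\right) + \frac{1}{4357}} = \sqrt{-4068736 + \frac{1}{4357}} = \sqrt{- \frac{17727482751}{4357}} = \frac{i \sqrt{77238642346107}}{4357}$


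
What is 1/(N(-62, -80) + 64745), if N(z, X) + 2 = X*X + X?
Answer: 1/71063 ≈ 1.4072e-5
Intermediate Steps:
N(z, X) = -2 + X + X² (N(z, X) = -2 + (X*X + X) = -2 + (X² + X) = -2 + (X + X²) = -2 + X + X²)
1/(N(-62, -80) + 64745) = 1/((-2 - 80 + (-80)²) + 64745) = 1/((-2 - 80 + 6400) + 64745) = 1/(6318 + 64745) = 1/71063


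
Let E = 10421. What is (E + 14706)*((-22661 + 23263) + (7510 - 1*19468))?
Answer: -285342212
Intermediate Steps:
(E + 14706)*((-22661 + 23263) + (7510 - 1*19468)) = (10421 + 14706)*((-22661 + 23263) + (7510 - 1*19468)) = 25127*(602 + (7510 - 19468)) = 25127*(602 - 11958) = 25127*(-11356) = -285342212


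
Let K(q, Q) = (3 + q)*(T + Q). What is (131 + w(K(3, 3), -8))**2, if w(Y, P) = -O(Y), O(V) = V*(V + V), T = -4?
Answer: 3481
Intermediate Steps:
K(q, Q) = (-4 + Q)*(3 + q) (K(q, Q) = (3 + q)*(-4 + Q) = (-4 + Q)*(3 + q))
O(V) = 2*V**2 (O(V) = V*(2*V) = 2*V**2)
w(Y, P) = -2*Y**2
(131 + w(K(3, 3), -8))**2 = (131 - 2*(-12 - 4*3 + 3*3 + 3*3)**2)**2 = (131 - 2*(-12 - 12 + 9 + 9)**2)**2 = (131 - 2*(-6)**2)**2 = (131 - 2*36)**2 = (131 - 72)**2 = 59**2 = 3481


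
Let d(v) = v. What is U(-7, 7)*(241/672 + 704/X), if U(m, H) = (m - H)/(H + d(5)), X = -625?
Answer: 322463/360000 ≈ 0.89573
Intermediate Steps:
U(m, H) = (m - H)/(5 + H) (U(m, H) = (m - H)/(H + 5) = (m - H)/(5 + H))
U(-7, 7)*(241/672 + 704/X) = ((-7 - 1*7)/(5 + 7))*(241/672 + 704/(-625)) = ((-7 - 7)/12)*(241*(1/672) + 704*(-1/625)) = ((1/12)*(-14))*(241/672 - 704/625) = -7/6*(-322463/420000) = 322463/360000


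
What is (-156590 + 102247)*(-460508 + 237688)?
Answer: 12108707260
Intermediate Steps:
(-156590 + 102247)*(-460508 + 237688) = -54343*(-222820) = 12108707260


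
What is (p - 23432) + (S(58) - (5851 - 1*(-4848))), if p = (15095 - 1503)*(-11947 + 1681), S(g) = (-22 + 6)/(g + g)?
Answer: -4047518491/29 ≈ -1.3957e+8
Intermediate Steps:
S(g) = -8/g (S(g) = -16*1/(2*g) = -8/g)
p = -139535472 (p = 13592*(-10266) = -139535472)
(p - 23432) + (S(58) - (5851 - 1*(-4848))) = (-139535472 - 23432) + (-8/58 - (5851 - 1*(-4848))) = -139558904 + (-8*1/58 - (5851 + 4848)) = -139558904 + (-4/29 - 1*10699) = -139558904 + (-4/29 - 10699) = -139558904 - 310275/29 = -4047518491/29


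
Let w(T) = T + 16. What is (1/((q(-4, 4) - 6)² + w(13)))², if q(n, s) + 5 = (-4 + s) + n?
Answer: 1/64516 ≈ 1.5500e-5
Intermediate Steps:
q(n, s) = -9 + n + s (q(n, s) = -5 + ((-4 + s) + n) = -5 + (-4 + n + s) = -9 + n + s)
w(T) = 16 + T
(1/((q(-4, 4) - 6)² + w(13)))² = (1/(((-9 - 4 + 4) - 6)² + (16 + 13)))² = (1/((-9 - 6)² + 29))² = (1/((-15)² + 29))² = (1/(225 + 29))² = (1/254)² = 1/64516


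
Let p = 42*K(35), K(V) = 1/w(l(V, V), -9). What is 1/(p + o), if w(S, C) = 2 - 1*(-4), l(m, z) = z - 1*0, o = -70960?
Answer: -1/70953 ≈ -1.4094e-5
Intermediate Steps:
l(m, z) = z (l(m, z) = z + 0 = z)
w(S, C) = 6 (w(S, C) = 2 + 4 = 6)
K(V) = ⅙ (K(V) = 1/6 = ⅙)
p = 7 (p = 42*(⅙) = 7)
1/(p + o) = 1/(7 - 70960) = 1/(-70953) = -1/70953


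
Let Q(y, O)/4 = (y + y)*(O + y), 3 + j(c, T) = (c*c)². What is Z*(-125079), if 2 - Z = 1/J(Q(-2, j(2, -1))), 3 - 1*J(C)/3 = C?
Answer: -44736589/179 ≈ -2.4993e+5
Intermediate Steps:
j(c, T) = -3 + c⁴ (j(c, T) = -3 + (c*c)² = -3 + (c²)² = -3 + c⁴)
Q(y, O) = 8*y*(O + y) (Q(y, O) = 4*((y + y)*(O + y)) = 4*((2*y)*(O + y)) = 4*(2*y*(O + y)) = 8*y*(O + y))
J(C) = 9 - 3*C
Z = 1073/537 (Z = 2 - 1/(9 - 24*(-2)*((-3 + 2⁴) - 2)) = 2 - 1/(9 - 24*(-2)*((-3 + 16) - 2)) = 2 - 1/(9 - 24*(-2)*(13 - 2)) = 2 - 1/(9 - 24*(-2)*11) = 2 - 1/(9 - 3*(-176)) = 2 - 1/(9 + 528) = 2 - 1/537 = 1073/537 ≈ 1.9981)
Z*(-125079) = (1073/537)*(-125079) = -44736589/179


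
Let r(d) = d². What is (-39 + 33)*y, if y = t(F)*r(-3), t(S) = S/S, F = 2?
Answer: -54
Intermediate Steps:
t(S) = 1
y = 9 (y = 1*(-3)² = 1*9 = 9)
(-39 + 33)*y = (-39 + 33)*9 = -6*9 = -54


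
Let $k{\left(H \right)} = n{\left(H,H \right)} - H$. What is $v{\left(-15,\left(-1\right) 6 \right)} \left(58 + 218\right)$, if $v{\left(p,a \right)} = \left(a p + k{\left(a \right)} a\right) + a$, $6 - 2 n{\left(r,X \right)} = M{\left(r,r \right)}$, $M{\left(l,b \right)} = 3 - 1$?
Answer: $9936$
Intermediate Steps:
$M{\left(l,b \right)} = 2$
$n{\left(r,X \right)} = 2$ ($n{\left(r,X \right)} = 3 - 1 = 2$)
$k{\left(H \right)} = 2 - H$
$v{\left(p,a \right)} = a + a p + a \left(2 - a\right)$ ($v{\left(p,a \right)} = \left(a p + \left(2 - a\right) a\right) + a = \left(a p + a \left(2 - a\right)\right) + a = a + a p + a \left(2 - a\right)$)
$v{\left(-15,\left(-1\right) 6 \right)} \left(58 + 218\right) = \left(-1\right) 6 \left(3 - 15 - \left(-1\right) 6\right) \left(58 + 218\right) = - 6 \left(3 - 15 - -6\right) 276 = - 6 \left(3 - 15 + 6\right) 276 = \left(-6\right) \left(-6\right) 276 = 36 \cdot 276 = 9936$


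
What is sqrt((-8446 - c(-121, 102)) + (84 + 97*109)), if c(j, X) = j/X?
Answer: sqrt(23015586)/102 ≈ 47.034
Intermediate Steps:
sqrt((-8446 - c(-121, 102)) + (84 + 97*109)) = sqrt((-8446 - (-121)/102) + (84 + 97*109)) = sqrt((-8446 - (-121)/102) + (84 + 10573)) = sqrt((-8446 - 1*(-121/102)) + 10657) = sqrt((-8446 + 121/102) + 10657) = sqrt(-861371/102 + 10657) = sqrt(225643/102) = sqrt(23015586)/102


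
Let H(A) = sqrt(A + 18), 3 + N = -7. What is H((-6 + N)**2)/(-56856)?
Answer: -sqrt(274)/56856 ≈ -0.00029114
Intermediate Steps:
N = -10 (N = -3 - 7 = -10)
H(A) = sqrt(18 + A)
H((-6 + N)**2)/(-56856) = sqrt(18 + (-6 - 10)**2)/(-56856) = sqrt(18 + (-16)**2)*(-1/56856) = sqrt(18 + 256)*(-1/56856) = sqrt(274)*(-1/56856) = -sqrt(274)/56856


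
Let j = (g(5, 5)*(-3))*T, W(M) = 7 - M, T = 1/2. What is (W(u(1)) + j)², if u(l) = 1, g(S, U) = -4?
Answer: 144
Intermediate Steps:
T = ½ ≈ 0.50000
j = 6 (j = -4*(-3)*(½) = 12*(½) = 6)
(W(u(1)) + j)² = ((7 - 1*1) + 6)² = ((7 - 1) + 6)² = (6 + 6)² = 12² = 144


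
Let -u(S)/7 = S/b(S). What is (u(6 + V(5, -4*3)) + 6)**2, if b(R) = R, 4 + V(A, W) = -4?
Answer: 1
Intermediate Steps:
V(A, W) = -8 (V(A, W) = -4 - 4 = -8)
u(S) = -7 (u(S) = -7*S/S = -7*1 = -7)
(u(6 + V(5, -4*3)) + 6)**2 = (-7 + 6)**2 = (-1)**2 = 1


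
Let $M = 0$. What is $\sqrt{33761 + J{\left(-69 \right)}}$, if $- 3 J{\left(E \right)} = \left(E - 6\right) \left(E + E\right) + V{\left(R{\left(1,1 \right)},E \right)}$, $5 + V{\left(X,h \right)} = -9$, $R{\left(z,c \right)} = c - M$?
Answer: $\frac{\sqrt{272841}}{3} \approx 174.11$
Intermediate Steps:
$R{\left(z,c \right)} = c$ ($R{\left(z,c \right)} = c - 0 = c + 0 = c$)
$V{\left(X,h \right)} = -14$ ($V{\left(X,h \right)} = -5 - 9 = -14$)
$J{\left(E \right)} = \frac{14}{3} - \frac{2 E \left(-6 + E\right)}{3}$ ($J{\left(E \right)} = - \frac{\left(E - 6\right) \left(E + E\right) - 14}{3} = - \frac{\left(-6 + E\right) 2 E - 14}{3} = - \frac{2 E \left(-6 + E\right) - 14}{3} = - \frac{-14 + 2 E \left(-6 + E\right)}{3} = \frac{14}{3} - \frac{2 E \left(-6 + E\right)}{3}$)
$\sqrt{33761 + J{\left(-69 \right)}} = \sqrt{33761 + \left(\frac{14}{3} + 4 \left(-69\right) - \frac{2 \left(-69\right)^{2}}{3}\right)} = \sqrt{33761 - \frac{10336}{3}} = \sqrt{\frac{90947}{3}} = \frac{\sqrt{272841}}{3}$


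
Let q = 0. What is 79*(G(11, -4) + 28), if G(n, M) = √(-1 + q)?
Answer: 2212 + 79*I ≈ 2212.0 + 79.0*I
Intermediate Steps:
G(n, M) = I (G(n, M) = √(-1 + 0) = √(-1) = I)
79*(G(11, -4) + 28) = 79*(I + 28) = 79*(28 + I) = 2212 + 79*I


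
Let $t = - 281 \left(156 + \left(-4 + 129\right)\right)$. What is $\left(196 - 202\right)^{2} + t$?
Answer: $-78925$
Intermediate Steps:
$t = -78961$ ($t = - 281 \left(156 + 125\right) = \left(-281\right) 281 = -78961$)
$\left(196 - 202\right)^{2} + t = \left(196 - 202\right)^{2} - 78961 = \left(-6\right)^{2} - 78961 = 36 - 78961 = -78925$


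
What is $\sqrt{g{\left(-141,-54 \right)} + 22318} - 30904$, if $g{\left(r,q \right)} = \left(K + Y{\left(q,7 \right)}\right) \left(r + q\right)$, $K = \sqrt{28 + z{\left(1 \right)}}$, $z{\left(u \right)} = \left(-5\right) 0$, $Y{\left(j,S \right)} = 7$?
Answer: $-30904 + \sqrt{20953 - 390 \sqrt{7}} \approx -30763.0$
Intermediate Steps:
$z{\left(u \right)} = 0$
$K = 2 \sqrt{7}$ ($K = \sqrt{28 + 0} = \sqrt{28} = 2 \sqrt{7} \approx 5.2915$)
$g{\left(r,q \right)} = \left(7 + 2 \sqrt{7}\right) \left(q + r\right)$ ($g{\left(r,q \right)} = \left(2 \sqrt{7} + 7\right) \left(r + q\right) = \left(7 + 2 \sqrt{7}\right) \left(q + r\right)$)
$\sqrt{g{\left(-141,-54 \right)} + 22318} - 30904 = \sqrt{\left(7 \left(-54\right) + 7 \left(-141\right) + 2 \left(-54\right) \sqrt{7} + 2 \left(-141\right) \sqrt{7}\right) + 22318} - 30904 = \sqrt{\left(-378 - 987 - 108 \sqrt{7} - 282 \sqrt{7}\right) + 22318} - 30904 = \sqrt{\left(-1365 - 390 \sqrt{7}\right) + 22318} - 30904 = \sqrt{20953 - 390 \sqrt{7}} - 30904 = -30904 + \sqrt{20953 - 390 \sqrt{7}}$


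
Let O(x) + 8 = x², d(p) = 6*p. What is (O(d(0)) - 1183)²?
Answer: 1418481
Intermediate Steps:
O(x) = -8 + x²
(O(d(0)) - 1183)² = ((-8 + (6*0)²) - 1183)² = ((-8 + 0²) - 1183)² = ((-8 + 0) - 1183)² = (-8 - 1183)² = (-1191)² = 1418481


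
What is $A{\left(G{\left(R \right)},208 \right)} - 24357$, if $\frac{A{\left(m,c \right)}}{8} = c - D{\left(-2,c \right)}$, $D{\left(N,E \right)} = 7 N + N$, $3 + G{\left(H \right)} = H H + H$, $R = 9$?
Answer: $-22565$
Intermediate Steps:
$G{\left(H \right)} = -3 + H + H^{2}$ ($G{\left(H \right)} = -3 + \left(H H + H\right) = -3 + \left(H^{2} + H\right) = -3 + \left(H + H^{2}\right) = -3 + H + H^{2}$)
$D{\left(N,E \right)} = 8 N$
$A{\left(m,c \right)} = 128 + 8 c$ ($A{\left(m,c \right)} = 8 \left(c - 8 \left(-2\right)\right) = 8 \left(c - -16\right) = 8 \left(c + 16\right) = 8 \left(16 + c\right) = 128 + 8 c$)
$A{\left(G{\left(R \right)},208 \right)} - 24357 = \left(128 + 8 \cdot 208\right) - 24357 = \left(128 + 1664\right) - 24357 = 1792 - 24357 = -22565$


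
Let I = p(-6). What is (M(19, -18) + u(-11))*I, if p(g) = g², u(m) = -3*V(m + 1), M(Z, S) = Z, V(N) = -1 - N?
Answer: -288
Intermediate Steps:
u(m) = 6 + 3*m (u(m) = -3*(-1 - (m + 1)) = -3*(-1 - (1 + m)) = -3*(-1 + (-1 - m)) = -3*(-2 - m) = 6 + 3*m)
I = 36 (I = (-6)² = 36)
(M(19, -18) + u(-11))*I = (19 + (6 + 3*(-11)))*36 = (19 + (6 - 33))*36 = (19 - 27)*36 = -8*36 = -288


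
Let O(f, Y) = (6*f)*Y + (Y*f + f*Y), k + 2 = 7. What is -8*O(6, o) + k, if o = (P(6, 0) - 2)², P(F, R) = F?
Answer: -6139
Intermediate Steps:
k = 5 (k = -2 + 7 = 5)
o = 16 (o = (6 - 2)² = 4² = 16)
O(f, Y) = 8*Y*f (O(f, Y) = 6*Y*f + (Y*f + Y*f) = 6*Y*f + 2*Y*f = 8*Y*f)
-8*O(6, o) + k = -64*16*6 + 5 = -8*768 + 5 = -6144 + 5 = -6139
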